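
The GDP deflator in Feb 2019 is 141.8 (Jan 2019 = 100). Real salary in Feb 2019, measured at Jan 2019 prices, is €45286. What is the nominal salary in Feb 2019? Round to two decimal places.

64215.55

Nominal = Real × (Index/100) = 45286 × (141.8/100)
        = 45286 × 1.418 = 64215.5480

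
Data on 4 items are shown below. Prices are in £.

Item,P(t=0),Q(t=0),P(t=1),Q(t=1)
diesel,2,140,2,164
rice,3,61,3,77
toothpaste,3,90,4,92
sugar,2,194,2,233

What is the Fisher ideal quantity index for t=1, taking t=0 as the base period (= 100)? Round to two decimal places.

115.54

Laspeyres component (base-period weights):
ΣP(t=0)Q(t=1) = 2×164 + 3×77 + 3×92 + 2×233 = 328 + 231 + 276 + 466 = 1301
ΣP(t=0)Q(t=0) = 2×140 + 3×61 + 3×90 + 2×194 = 280 + 183 + 270 + 388 = 1121
L = 1301 / 1121 × 100 = 116.0571
Paasche component (current-period weights):
ΣP(t=1)Q(t=1) = 2×164 + 3×77 + 4×92 + 2×233 = 328 + 231 + 368 + 466 = 1393
ΣP(t=1)Q(t=0) = 2×140 + 3×61 + 4×90 + 2×194 = 280 + 183 + 360 + 388 = 1211
P = 1393 / 1211 × 100 = 115.0289
Fisher = √(L × P) = √(116.0571 × 115.0289) = 115.5419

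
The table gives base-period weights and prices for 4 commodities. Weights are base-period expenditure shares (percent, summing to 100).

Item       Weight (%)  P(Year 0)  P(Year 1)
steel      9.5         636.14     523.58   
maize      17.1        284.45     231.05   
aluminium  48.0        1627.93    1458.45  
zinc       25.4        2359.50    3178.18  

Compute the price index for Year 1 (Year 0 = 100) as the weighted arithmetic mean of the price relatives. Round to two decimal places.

steel: 9.5 × (523.58/636.14) = 9.5 × 0.823058 = 7.8190
maize: 17.1 × (231.05/284.45) = 17.1 × 0.812269 = 13.8898
aluminium: 48.0 × (1458.45/1627.93) = 48.0 × 0.895892 = 43.0028
zinc: 25.4 × (3178.18/2359.50) = 25.4 × 1.346972 = 34.2131
Index = Σ wᵢ·(p₁ᵢ/p₀ᵢ) = 7.8190 + 13.8898 + 43.0028 + 34.2131 = 98.9248

98.92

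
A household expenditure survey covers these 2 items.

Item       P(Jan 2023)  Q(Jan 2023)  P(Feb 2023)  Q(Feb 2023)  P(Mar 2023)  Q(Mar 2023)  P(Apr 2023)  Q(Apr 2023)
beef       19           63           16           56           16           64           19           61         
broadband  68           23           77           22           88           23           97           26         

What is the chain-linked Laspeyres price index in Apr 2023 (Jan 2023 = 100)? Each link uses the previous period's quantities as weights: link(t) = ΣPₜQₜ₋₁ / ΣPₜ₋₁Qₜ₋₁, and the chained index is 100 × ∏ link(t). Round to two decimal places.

124.46

Link Jan 2023→Feb 2023:
ΣP(Feb 2023)Q(Jan 2023) = 16×63 + 77×23 = 1008 + 1771 = 2779
ΣP(Jan 2023)Q(Jan 2023) = 19×63 + 68×23 = 1197 + 1564 = 2761
link = 2779/2761 = 1.006519
Link Feb 2023→Mar 2023:
ΣP(Mar 2023)Q(Feb 2023) = 16×56 + 88×22 = 896 + 1936 = 2832
ΣP(Feb 2023)Q(Feb 2023) = 16×56 + 77×22 = 896 + 1694 = 2590
link = 2832/2590 = 1.093436
Link Mar 2023→Apr 2023:
ΣP(Apr 2023)Q(Mar 2023) = 19×64 + 97×23 = 1216 + 2231 = 3447
ΣP(Mar 2023)Q(Mar 2023) = 16×64 + 88×23 = 1024 + 2024 = 3048
link = 3447/3048 = 1.130906
Chained index = 100 × 1.006519 × 1.093436 × 1.130906 = 124.4635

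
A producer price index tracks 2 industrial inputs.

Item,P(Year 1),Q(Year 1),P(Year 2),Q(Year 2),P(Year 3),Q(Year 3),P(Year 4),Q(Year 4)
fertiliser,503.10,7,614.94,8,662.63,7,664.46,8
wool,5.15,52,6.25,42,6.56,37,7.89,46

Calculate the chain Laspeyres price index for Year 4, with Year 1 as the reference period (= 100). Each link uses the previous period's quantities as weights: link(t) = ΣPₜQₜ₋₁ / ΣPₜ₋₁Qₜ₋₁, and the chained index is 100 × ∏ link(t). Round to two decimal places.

Link Year 1→Year 2:
ΣP(Year 2)Q(Year 1) = 614.94×7 + 6.25×52 = 4304.58 + 325 = 4629.58
ΣP(Year 1)Q(Year 1) = 503.10×7 + 5.15×52 = 3521.7 + 267.8 = 3789.5
link = 4629.58/3789.5 = 1.221686
Link Year 2→Year 3:
ΣP(Year 3)Q(Year 2) = 662.63×8 + 6.56×42 = 5301.04 + 275.52 = 5576.56
ΣP(Year 2)Q(Year 2) = 614.94×8 + 6.25×42 = 4919.52 + 262.5 = 5182.02
link = 5576.56/5182.02 = 1.076136
Link Year 3→Year 4:
ΣP(Year 4)Q(Year 3) = 664.46×7 + 7.89×37 = 4651.22 + 291.93 = 4943.15
ΣP(Year 3)Q(Year 3) = 662.63×7 + 6.56×37 = 4638.41 + 242.72 = 4881.13
link = 4943.15/4881.13 = 1.012706
Chained index = 100 × 1.221686 × 1.076136 × 1.012706 = 133.1406

133.14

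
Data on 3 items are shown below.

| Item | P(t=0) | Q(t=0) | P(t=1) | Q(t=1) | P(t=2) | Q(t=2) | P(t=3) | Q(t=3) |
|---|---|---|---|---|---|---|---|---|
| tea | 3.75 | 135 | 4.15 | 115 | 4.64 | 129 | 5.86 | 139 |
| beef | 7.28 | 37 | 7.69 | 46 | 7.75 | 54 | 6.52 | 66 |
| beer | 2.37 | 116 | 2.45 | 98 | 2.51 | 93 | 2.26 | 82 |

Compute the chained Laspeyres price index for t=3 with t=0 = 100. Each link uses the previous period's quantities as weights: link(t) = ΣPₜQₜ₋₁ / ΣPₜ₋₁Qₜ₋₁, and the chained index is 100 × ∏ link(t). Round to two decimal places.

Link t=0→t=1:
ΣP(t=1)Q(t=0) = 4.15×135 + 7.69×37 + 2.45×116 = 560.25 + 284.53 + 284.2 = 1128.98
ΣP(t=0)Q(t=0) = 3.75×135 + 7.28×37 + 2.37×116 = 506.25 + 269.36 + 274.92 = 1050.53
link = 1128.98/1050.53 = 1.074677
Link t=1→t=2:
ΣP(t=2)Q(t=1) = 4.64×115 + 7.75×46 + 2.51×98 = 533.6 + 356.5 + 245.98 = 1136.08
ΣP(t=1)Q(t=1) = 4.15×115 + 7.69×46 + 2.45×98 = 477.25 + 353.74 + 240.1 = 1071.09
link = 1136.08/1071.09 = 1.060677
Link t=2→t=3:
ΣP(t=3)Q(t=2) = 5.86×129 + 6.52×54 + 2.26×93 = 755.94 + 352.08 + 210.18 = 1318.2
ΣP(t=2)Q(t=2) = 4.64×129 + 7.75×54 + 2.51×93 = 598.56 + 418.5 + 233.43 = 1250.49
link = 1318.2/1250.49 = 1.054147
Chained index = 100 × 1.074677 × 1.060677 × 1.054147 = 120.1605

120.16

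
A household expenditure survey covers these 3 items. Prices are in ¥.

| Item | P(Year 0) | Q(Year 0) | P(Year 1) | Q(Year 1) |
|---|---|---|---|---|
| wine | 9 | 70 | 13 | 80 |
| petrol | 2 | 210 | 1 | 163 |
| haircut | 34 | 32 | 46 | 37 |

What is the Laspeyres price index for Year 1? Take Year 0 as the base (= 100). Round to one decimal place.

Laspeyres price index uses base-period quantities as weights.
ΣP(Year 1)·Q(Year 0) = 13×70 + 1×210 + 46×32 = 910 + 210 + 1472 = 2592
ΣP(Year 0)·Q(Year 0) = 9×70 + 2×210 + 34×32 = 630 + 420 + 1088 = 2138
Index = 2592 / 2138 × 100 = 121.2348

121.2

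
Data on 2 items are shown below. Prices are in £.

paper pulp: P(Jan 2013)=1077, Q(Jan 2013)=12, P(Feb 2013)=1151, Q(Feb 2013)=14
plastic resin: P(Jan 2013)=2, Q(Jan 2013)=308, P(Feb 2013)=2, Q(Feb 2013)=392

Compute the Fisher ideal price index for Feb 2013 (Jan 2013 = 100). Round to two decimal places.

Laspeyres component (base-period weights):
ΣP(Feb 2013)Q(Jan 2013) = 1151×12 + 2×308 = 13812 + 616 = 14428
ΣP(Jan 2013)Q(Jan 2013) = 1077×12 + 2×308 = 12924 + 616 = 13540
L = 14428 / 13540 × 100 = 106.5583
Paasche component (current-period weights):
ΣP(Feb 2013)Q(Feb 2013) = 1151×14 + 2×392 = 16114 + 784 = 16898
ΣP(Jan 2013)Q(Feb 2013) = 1077×14 + 2×392 = 15078 + 784 = 15862
P = 16898 / 15862 × 100 = 106.5313
Fisher = √(L × P) = √(106.5583 × 106.5313) = 106.5448

106.54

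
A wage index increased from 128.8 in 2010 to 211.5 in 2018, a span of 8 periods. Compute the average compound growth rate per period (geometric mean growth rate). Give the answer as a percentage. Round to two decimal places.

Growth factor = (211.5/128.8)^(1/8) = (1.642081)^(1/8) = 1.063958
Growth rate = 1.063958 − 1 = 0.063958 = 6.3958%

6.40%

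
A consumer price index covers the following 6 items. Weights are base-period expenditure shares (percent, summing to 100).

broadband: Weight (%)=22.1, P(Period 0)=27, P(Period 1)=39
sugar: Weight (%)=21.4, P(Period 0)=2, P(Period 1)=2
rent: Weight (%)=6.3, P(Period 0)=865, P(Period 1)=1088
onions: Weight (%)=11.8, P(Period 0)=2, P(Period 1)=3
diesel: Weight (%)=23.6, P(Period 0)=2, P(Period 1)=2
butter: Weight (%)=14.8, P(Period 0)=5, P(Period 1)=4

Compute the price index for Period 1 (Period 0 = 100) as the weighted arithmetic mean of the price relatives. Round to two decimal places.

114.39

broadband: 22.1 × (39/27) = 22.1 × 1.444444 = 31.9222
sugar: 21.4 × (2/2) = 21.4 × 1.000000 = 21.4000
rent: 6.3 × (1088/865) = 6.3 × 1.257803 = 7.9242
onions: 11.8 × (3/2) = 11.8 × 1.500000 = 17.7000
diesel: 23.6 × (2/2) = 23.6 × 1.000000 = 23.6000
butter: 14.8 × (4/5) = 14.8 × 0.800000 = 11.8400
Index = Σ wᵢ·(p₁ᵢ/p₀ᵢ) = 31.9222 + 21.4000 + 7.9242 + 17.7000 + 23.6000 + 11.8400 = 114.3864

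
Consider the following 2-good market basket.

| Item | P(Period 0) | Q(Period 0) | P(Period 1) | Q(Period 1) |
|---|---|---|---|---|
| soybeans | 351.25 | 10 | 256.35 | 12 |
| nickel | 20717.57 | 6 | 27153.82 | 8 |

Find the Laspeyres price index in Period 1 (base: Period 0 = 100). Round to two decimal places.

129.47

Laspeyres price index uses base-period quantities as weights.
ΣP(Period 1)·Q(Period 0) = 256.35×10 + 27153.82×6 = 2563.5 + 162922.92 = 165486.42
ΣP(Period 0)·Q(Period 0) = 351.25×10 + 20717.57×6 = 3512.5 + 124305.42 = 127817.92
Index = 165486.42 / 127817.92 × 100 = 129.4704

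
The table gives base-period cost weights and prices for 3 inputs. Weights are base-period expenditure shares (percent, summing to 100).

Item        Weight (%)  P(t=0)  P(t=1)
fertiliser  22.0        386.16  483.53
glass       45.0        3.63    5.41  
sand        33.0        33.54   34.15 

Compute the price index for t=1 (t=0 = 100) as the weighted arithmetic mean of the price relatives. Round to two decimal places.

128.21

fertiliser: 22.0 × (483.53/386.16) = 22.0 × 1.252149 = 27.5473
glass: 45.0 × (5.41/3.63) = 45.0 × 1.490358 = 67.0661
sand: 33.0 × (34.15/33.54) = 33.0 × 1.018187 = 33.6002
Index = Σ wᵢ·(p₁ᵢ/p₀ᵢ) = 27.5473 + 67.0661 + 33.6002 = 128.2136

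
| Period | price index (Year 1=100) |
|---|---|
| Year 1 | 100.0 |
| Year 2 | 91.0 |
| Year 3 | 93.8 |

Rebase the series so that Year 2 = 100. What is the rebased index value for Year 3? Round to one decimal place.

Rebased(Year 3) = 93.8 / 91.0 × 100 = 103.0769

103.1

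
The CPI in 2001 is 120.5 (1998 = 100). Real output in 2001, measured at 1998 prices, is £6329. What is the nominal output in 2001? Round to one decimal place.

7626.4

Nominal = Real × (Index/100) = 6329 × (120.5/100)
        = 6329 × 1.205 = 7626.4450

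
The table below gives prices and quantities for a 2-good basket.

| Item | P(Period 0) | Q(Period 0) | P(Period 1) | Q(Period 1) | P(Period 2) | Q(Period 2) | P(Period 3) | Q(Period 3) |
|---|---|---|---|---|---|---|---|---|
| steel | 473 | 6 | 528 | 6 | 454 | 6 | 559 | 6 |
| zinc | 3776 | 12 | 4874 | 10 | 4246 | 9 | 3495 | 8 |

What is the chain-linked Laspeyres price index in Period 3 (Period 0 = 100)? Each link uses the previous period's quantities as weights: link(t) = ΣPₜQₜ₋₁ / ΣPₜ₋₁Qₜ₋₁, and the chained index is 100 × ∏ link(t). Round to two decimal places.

Link Period 0→Period 1:
ΣP(Period 1)Q(Period 0) = 528×6 + 4874×12 = 3168 + 58488 = 61656
ΣP(Period 0)Q(Period 0) = 473×6 + 3776×12 = 2838 + 45312 = 48150
link = 61656/48150 = 1.280498
Link Period 1→Period 2:
ΣP(Period 2)Q(Period 1) = 454×6 + 4246×10 = 2724 + 42460 = 45184
ΣP(Period 1)Q(Period 1) = 528×6 + 4874×10 = 3168 + 48740 = 51908
link = 45184/51908 = 0.870463
Link Period 2→Period 3:
ΣP(Period 3)Q(Period 2) = 559×6 + 3495×9 = 3354 + 31455 = 34809
ΣP(Period 2)Q(Period 2) = 454×6 + 4246×9 = 2724 + 38214 = 40938
link = 34809/40938 = 0.850286
Chained index = 100 × 1.280498 × 0.870463 × 0.850286 = 94.7751

94.78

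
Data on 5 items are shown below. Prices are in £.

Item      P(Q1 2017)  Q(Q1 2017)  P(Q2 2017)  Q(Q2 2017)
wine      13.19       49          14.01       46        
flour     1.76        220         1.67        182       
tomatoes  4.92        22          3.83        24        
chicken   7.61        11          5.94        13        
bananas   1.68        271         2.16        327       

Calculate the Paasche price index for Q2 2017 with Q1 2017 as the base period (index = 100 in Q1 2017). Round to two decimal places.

107.70

Paasche price index uses current-period quantities as weights.
ΣP(Q2 2017)·Q(Q2 2017) = 14.01×46 + 1.67×182 + 3.83×24 + 5.94×13 + 2.16×327 = 644.46 + 303.94 + 91.92 + 77.22 + 706.32 = 1823.86
ΣP(Q1 2017)·Q(Q2 2017) = 13.19×46 + 1.76×182 + 4.92×24 + 7.61×13 + 1.68×327 = 606.74 + 320.32 + 118.08 + 98.93 + 549.36 = 1693.43
Index = 1823.86 / 1693.43 × 100 = 107.7021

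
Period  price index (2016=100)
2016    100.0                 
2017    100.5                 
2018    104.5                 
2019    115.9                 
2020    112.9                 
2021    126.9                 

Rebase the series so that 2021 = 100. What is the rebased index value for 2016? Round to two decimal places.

78.80

Rebased(2016) = 100.0 / 126.9 × 100 = 78.8022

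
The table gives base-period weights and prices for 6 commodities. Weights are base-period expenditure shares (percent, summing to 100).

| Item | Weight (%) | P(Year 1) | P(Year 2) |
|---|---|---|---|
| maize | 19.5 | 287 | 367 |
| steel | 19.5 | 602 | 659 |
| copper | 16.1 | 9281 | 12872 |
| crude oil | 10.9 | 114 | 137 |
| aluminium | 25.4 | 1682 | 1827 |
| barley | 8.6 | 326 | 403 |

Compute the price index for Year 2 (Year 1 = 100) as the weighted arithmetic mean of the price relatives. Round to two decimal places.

119.93

maize: 19.5 × (367/287) = 19.5 × 1.278746 = 24.9355
steel: 19.5 × (659/602) = 19.5 × 1.094684 = 21.3463
copper: 16.1 × (12872/9281) = 16.1 × 1.386920 = 22.3294
crude oil: 10.9 × (137/114) = 10.9 × 1.201754 = 13.0991
aluminium: 25.4 × (1827/1682) = 25.4 × 1.086207 = 27.5897
barley: 8.6 × (403/326) = 8.6 × 1.236196 = 10.6313
Index = Σ wᵢ·(p₁ᵢ/p₀ᵢ) = 24.9355 + 21.3463 + 22.3294 + 13.0991 + 27.5897 + 10.6313 = 119.9314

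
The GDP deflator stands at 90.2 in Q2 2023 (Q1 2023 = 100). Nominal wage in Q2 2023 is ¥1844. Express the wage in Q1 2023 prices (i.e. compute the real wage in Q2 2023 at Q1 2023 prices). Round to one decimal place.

Real = Nominal ÷ (Index/100) = 1844 ÷ (90.2/100)
     = 1844 ÷ 0.902 = 2044.3459

2044.3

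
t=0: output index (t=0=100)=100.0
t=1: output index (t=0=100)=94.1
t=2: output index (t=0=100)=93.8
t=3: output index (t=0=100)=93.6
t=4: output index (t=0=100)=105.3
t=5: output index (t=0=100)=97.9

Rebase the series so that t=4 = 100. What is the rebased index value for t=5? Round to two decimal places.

92.97

Rebased(t=5) = 97.9 / 105.3 × 100 = 92.9725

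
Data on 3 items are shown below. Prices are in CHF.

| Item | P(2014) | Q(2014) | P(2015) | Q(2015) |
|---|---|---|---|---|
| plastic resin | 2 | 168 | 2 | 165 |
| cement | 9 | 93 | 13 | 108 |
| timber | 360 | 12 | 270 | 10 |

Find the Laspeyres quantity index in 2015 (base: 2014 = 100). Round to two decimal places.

89.24

Laspeyres quantity index uses base-period prices as weights.
ΣP(2014)·Q(2015) = 2×165 + 9×108 + 360×10 = 330 + 972 + 3600 = 4902
ΣP(2014)·Q(2014) = 2×168 + 9×93 + 360×12 = 336 + 837 + 4320 = 5493
Index = 4902 / 5493 × 100 = 89.2409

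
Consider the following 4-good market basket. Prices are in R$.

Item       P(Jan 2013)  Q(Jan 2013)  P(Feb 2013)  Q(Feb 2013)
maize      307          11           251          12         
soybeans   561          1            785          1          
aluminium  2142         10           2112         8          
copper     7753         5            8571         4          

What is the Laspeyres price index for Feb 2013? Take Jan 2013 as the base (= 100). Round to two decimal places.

105.30

Laspeyres price index uses base-period quantities as weights.
ΣP(Feb 2013)·Q(Jan 2013) = 251×11 + 785×1 + 2112×10 + 8571×5 = 2761 + 785 + 21120 + 42855 = 67521
ΣP(Jan 2013)·Q(Jan 2013) = 307×11 + 561×1 + 2142×10 + 7753×5 = 3377 + 561 + 21420 + 38765 = 64123
Index = 67521 / 64123 × 100 = 105.2992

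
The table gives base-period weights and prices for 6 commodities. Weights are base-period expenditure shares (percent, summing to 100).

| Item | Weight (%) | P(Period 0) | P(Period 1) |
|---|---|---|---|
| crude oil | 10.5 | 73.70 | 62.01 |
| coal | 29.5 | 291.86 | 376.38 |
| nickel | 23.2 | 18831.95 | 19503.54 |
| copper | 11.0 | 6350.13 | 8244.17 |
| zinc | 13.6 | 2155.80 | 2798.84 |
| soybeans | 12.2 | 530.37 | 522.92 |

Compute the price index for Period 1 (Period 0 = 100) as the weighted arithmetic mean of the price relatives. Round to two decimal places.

114.87

crude oil: 10.5 × (62.01/73.70) = 10.5 × 0.841384 = 8.8345
coal: 29.5 × (376.38/291.86) = 29.5 × 1.289591 = 38.0429
nickel: 23.2 × (19503.54/18831.95) = 23.2 × 1.035662 = 24.0274
copper: 11.0 × (8244.17/6350.13) = 11.0 × 1.298268 = 14.2809
zinc: 13.6 × (2798.84/2155.80) = 13.6 × 1.298284 = 17.6567
soybeans: 12.2 × (522.92/530.37) = 12.2 × 0.985953 = 12.0286
Index = Σ wᵢ·(p₁ᵢ/p₀ᵢ) = 8.8345 + 38.0429 + 24.0274 + 14.2809 + 17.6567 + 12.0286 = 114.8711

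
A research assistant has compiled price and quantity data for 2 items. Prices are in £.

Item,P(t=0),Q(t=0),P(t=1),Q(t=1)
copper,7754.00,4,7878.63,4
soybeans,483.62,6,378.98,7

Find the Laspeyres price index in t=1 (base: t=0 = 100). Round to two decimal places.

99.62

Laspeyres price index uses base-period quantities as weights.
ΣP(t=1)·Q(t=0) = 7878.63×4 + 378.98×6 = 31514.52 + 2273.88 = 33788.4
ΣP(t=0)·Q(t=0) = 7754.00×4 + 483.62×6 = 31016 + 2901.72 = 33917.72
Index = 33788.4 / 33917.72 × 100 = 99.6187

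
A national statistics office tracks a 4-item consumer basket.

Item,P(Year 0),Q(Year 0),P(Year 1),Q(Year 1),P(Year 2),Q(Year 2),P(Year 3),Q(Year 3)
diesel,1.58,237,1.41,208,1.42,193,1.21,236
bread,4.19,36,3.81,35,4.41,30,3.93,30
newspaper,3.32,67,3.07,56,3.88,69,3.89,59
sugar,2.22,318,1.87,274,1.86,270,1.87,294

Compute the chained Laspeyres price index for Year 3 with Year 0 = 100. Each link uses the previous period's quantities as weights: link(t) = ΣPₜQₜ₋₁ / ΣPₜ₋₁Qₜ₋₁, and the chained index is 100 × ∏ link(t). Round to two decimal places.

Link Year 0→Year 1:
ΣP(Year 1)Q(Year 0) = 1.41×237 + 3.81×36 + 3.07×67 + 1.87×318 = 334.17 + 137.16 + 205.69 + 594.66 = 1271.68
ΣP(Year 0)Q(Year 0) = 1.58×237 + 4.19×36 + 3.32×67 + 2.22×318 = 374.46 + 150.84 + 222.44 + 705.96 = 1453.7
link = 1271.68/1453.7 = 0.874788
Link Year 1→Year 2:
ΣP(Year 2)Q(Year 1) = 1.42×208 + 4.41×35 + 3.88×56 + 1.86×274 = 295.36 + 154.35 + 217.28 + 509.64 = 1176.63
ΣP(Year 1)Q(Year 1) = 1.41×208 + 3.81×35 + 3.07×56 + 1.87×274 = 293.28 + 133.35 + 171.92 + 512.38 = 1110.93
link = 1176.63/1110.93 = 1.059140
Link Year 2→Year 3:
ΣP(Year 3)Q(Year 2) = 1.21×193 + 3.93×30 + 3.89×69 + 1.87×270 = 233.53 + 117.9 + 268.41 + 504.9 = 1124.74
ΣP(Year 2)Q(Year 2) = 1.42×193 + 4.41×30 + 3.88×69 + 1.86×270 = 274.06 + 132.3 + 267.72 + 502.2 = 1176.28
link = 1124.74/1176.28 = 0.956184
Chained index = 100 × 0.874788 × 1.059140 × 0.956184 = 88.5927

88.59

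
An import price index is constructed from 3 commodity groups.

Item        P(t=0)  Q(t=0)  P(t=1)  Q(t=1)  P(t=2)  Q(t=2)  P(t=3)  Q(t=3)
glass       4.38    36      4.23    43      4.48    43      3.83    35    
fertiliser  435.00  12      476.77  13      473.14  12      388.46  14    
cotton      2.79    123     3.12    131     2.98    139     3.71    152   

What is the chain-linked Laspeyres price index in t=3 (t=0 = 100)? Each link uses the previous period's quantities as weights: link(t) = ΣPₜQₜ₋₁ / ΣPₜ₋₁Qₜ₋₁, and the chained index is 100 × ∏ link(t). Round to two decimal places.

92.22

Link t=0→t=1:
ΣP(t=1)Q(t=0) = 4.23×36 + 476.77×12 + 3.12×123 = 152.28 + 5721.24 + 383.76 = 6257.28
ΣP(t=0)Q(t=0) = 4.38×36 + 435.00×12 + 2.79×123 = 157.68 + 5220 + 343.17 = 5720.85
link = 6257.28/5720.85 = 1.093768
Link t=1→t=2:
ΣP(t=2)Q(t=1) = 4.48×43 + 473.14×13 + 2.98×131 = 192.64 + 6150.82 + 390.38 = 6733.84
ΣP(t=1)Q(t=1) = 4.23×43 + 476.77×13 + 3.12×131 = 181.89 + 6198.01 + 408.72 = 6788.62
link = 6733.84/6788.62 = 0.991931
Link t=2→t=3:
ΣP(t=3)Q(t=2) = 3.83×43 + 388.46×12 + 3.71×139 = 164.69 + 4661.52 + 515.69 = 5341.9
ΣP(t=2)Q(t=2) = 4.48×43 + 473.14×12 + 2.98×139 = 192.64 + 5677.68 + 414.22 = 6284.54
link = 5341.9/6284.54 = 0.850007
Chained index = 100 × 1.093768 × 0.991931 × 0.850007 = 92.2207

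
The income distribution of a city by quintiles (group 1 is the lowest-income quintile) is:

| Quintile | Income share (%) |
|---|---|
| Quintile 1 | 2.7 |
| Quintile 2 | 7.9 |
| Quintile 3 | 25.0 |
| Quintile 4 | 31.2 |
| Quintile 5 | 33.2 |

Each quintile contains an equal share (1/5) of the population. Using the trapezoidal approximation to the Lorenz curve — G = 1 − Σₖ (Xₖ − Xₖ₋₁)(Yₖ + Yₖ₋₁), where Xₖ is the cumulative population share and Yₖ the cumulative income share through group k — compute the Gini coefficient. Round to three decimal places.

Cumulative income shares Yₖ: 0.0270, 0.1060, 0.3560, 0.6680, 1.0000
Σ (Xₖ−Xₖ₋₁)(Yₖ+Yₖ₋₁) = (1/5)(0.0270+0.0000) + (1/5)(0.1060+0.0270) + (1/5)(0.3560+0.1060) + (1/5)(0.6680+0.3560) + (1/5)(1.0000+0.6680)
  = 0.0054 + 0.0266 + 0.0924 + 0.2048 + 0.3336 = 0.6628
G = 1 − 0.6628 = 0.3372

0.337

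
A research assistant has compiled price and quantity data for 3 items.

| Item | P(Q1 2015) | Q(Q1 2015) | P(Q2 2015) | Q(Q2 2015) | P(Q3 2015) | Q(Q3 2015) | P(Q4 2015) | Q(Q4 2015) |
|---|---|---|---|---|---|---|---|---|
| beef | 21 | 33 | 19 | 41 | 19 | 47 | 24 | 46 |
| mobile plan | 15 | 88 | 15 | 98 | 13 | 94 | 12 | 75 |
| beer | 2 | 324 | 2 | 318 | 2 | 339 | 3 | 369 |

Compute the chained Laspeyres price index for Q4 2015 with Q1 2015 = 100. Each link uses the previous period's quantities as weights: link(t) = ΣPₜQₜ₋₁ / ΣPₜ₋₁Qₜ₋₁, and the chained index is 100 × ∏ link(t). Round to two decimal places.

Link Q1 2015→Q2 2015:
ΣP(Q2 2015)Q(Q1 2015) = 19×33 + 15×88 + 2×324 = 627 + 1320 + 648 = 2595
ΣP(Q1 2015)Q(Q1 2015) = 21×33 + 15×88 + 2×324 = 693 + 1320 + 648 = 2661
link = 2595/2661 = 0.975197
Link Q2 2015→Q3 2015:
ΣP(Q3 2015)Q(Q2 2015) = 19×41 + 13×98 + 2×318 = 779 + 1274 + 636 = 2689
ΣP(Q2 2015)Q(Q2 2015) = 19×41 + 15×98 + 2×318 = 779 + 1470 + 636 = 2885
link = 2689/2885 = 0.932062
Link Q3 2015→Q4 2015:
ΣP(Q4 2015)Q(Q3 2015) = 24×47 + 12×94 + 3×339 = 1128 + 1128 + 1017 = 3273
ΣP(Q3 2015)Q(Q3 2015) = 19×47 + 13×94 + 2×339 = 893 + 1222 + 678 = 2793
link = 3273/2793 = 1.171858
Chained index = 100 × 0.975197 × 0.932062 × 1.171858 = 106.5154

106.52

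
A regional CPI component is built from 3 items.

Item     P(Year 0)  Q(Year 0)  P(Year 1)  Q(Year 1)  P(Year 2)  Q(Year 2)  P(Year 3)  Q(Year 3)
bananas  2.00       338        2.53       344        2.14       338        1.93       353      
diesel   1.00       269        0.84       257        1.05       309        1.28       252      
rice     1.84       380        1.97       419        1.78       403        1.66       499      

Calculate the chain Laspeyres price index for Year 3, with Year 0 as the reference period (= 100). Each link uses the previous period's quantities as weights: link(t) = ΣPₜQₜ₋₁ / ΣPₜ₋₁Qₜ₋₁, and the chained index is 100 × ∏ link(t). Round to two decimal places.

99.19

Link Year 0→Year 1:
ΣP(Year 1)Q(Year 0) = 2.53×338 + 0.84×269 + 1.97×380 = 855.14 + 225.96 + 748.6 = 1829.7
ΣP(Year 0)Q(Year 0) = 2.00×338 + 1.00×269 + 1.84×380 = 676 + 269 + 699.2 = 1644.2
link = 1829.7/1644.2 = 1.112821
Link Year 1→Year 2:
ΣP(Year 2)Q(Year 1) = 2.14×344 + 1.05×257 + 1.78×419 = 736.16 + 269.85 + 745.82 = 1751.83
ΣP(Year 1)Q(Year 1) = 2.53×344 + 0.84×257 + 1.97×419 = 870.32 + 215.88 + 825.43 = 1911.63
link = 1751.83/1911.63 = 0.916406
Link Year 2→Year 3:
ΣP(Year 3)Q(Year 2) = 1.93×338 + 1.28×309 + 1.66×403 = 652.34 + 395.52 + 668.98 = 1716.84
ΣP(Year 2)Q(Year 2) = 2.14×338 + 1.05×309 + 1.78×403 = 723.32 + 324.45 + 717.34 = 1765.11
link = 1716.84/1765.11 = 0.972653
Chained index = 100 × 1.112821 × 0.916406 × 0.972653 = 99.1908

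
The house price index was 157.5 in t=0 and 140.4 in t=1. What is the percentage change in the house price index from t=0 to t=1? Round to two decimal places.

-10.86%

Change = (140.4 − 157.5) / 157.5 × 100
       = -17.1 / 157.5 × 100 = -10.8571%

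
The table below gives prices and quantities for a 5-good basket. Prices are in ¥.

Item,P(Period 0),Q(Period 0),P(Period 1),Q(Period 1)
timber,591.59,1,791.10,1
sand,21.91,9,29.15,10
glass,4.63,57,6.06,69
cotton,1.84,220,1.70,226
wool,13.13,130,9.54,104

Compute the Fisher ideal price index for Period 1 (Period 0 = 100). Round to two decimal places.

97.00

Laspeyres component (base-period weights):
ΣP(Period 1)Q(Period 0) = 791.10×1 + 29.15×9 + 6.06×57 + 1.70×220 + 9.54×130 = 791.1 + 262.35 + 345.42 + 374 + 1240.2 = 3013.07
ΣP(Period 0)Q(Period 0) = 591.59×1 + 21.91×9 + 4.63×57 + 1.84×220 + 13.13×130 = 591.59 + 197.19 + 263.91 + 404.8 + 1706.9 = 3164.39
L = 3013.07 / 3164.39 × 100 = 95.2180
Paasche component (current-period weights):
ΣP(Period 1)Q(Period 1) = 791.10×1 + 29.15×10 + 6.06×69 + 1.70×226 + 9.54×104 = 791.1 + 291.5 + 418.14 + 384.2 + 992.16 = 2877.1
ΣP(Period 0)Q(Period 1) = 591.59×1 + 21.91×10 + 4.63×69 + 1.84×226 + 13.13×104 = 591.59 + 219.1 + 319.47 + 415.84 + 1365.52 = 2911.52
P = 2877.1 / 2911.52 × 100 = 98.8178
Fisher = √(L × P) = √(95.2180 × 98.8178) = 97.0012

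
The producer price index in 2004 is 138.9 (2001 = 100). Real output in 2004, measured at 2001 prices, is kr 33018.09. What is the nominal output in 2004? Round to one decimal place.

45862.1

Nominal = Real × (Index/100) = 33018.09 × (138.9/100)
        = 33018.09 × 1.389 = 45862.1270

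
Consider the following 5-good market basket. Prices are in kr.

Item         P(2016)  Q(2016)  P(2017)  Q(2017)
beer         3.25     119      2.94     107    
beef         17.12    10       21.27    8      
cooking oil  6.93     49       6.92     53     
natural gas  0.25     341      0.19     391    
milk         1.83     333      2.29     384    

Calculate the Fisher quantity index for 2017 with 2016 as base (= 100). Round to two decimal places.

Laspeyres component (base-period weights):
ΣP(2016)Q(2017) = 3.25×107 + 17.12×8 + 6.93×53 + 0.25×391 + 1.83×384 = 347.75 + 136.96 + 367.29 + 97.75 + 702.72 = 1652.47
ΣP(2016)Q(2016) = 3.25×119 + 17.12×10 + 6.93×49 + 0.25×341 + 1.83×333 = 386.75 + 171.2 + 339.57 + 85.25 + 609.39 = 1592.16
L = 1652.47 / 1592.16 × 100 = 103.7879
Paasche component (current-period weights):
ΣP(2017)Q(2017) = 2.94×107 + 21.27×8 + 6.92×53 + 0.19×391 + 2.29×384 = 314.58 + 170.16 + 366.76 + 74.29 + 879.36 = 1805.15
ΣP(2017)Q(2016) = 2.94×119 + 21.27×10 + 6.92×49 + 0.19×341 + 2.29×333 = 349.86 + 212.7 + 339.08 + 64.79 + 762.57 = 1729
P = 1805.15 / 1729 × 100 = 104.4043
Fisher = √(L × P) = √(103.7879 × 104.4043) = 104.0957

104.10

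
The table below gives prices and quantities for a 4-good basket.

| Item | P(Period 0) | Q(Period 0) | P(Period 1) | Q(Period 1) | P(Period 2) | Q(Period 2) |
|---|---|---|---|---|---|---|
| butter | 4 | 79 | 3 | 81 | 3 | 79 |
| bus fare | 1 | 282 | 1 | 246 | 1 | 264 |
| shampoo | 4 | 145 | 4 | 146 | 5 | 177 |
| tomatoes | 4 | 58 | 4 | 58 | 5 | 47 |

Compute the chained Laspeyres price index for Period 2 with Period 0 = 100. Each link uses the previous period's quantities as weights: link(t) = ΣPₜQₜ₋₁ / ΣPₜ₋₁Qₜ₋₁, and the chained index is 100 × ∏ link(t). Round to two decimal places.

Link Period 0→Period 1:
ΣP(Period 1)Q(Period 0) = 3×79 + 1×282 + 4×145 + 4×58 = 237 + 282 + 580 + 232 = 1331
ΣP(Period 0)Q(Period 0) = 4×79 + 1×282 + 4×145 + 4×58 = 316 + 282 + 580 + 232 = 1410
link = 1331/1410 = 0.943972
Link Period 1→Period 2:
ΣP(Period 2)Q(Period 1) = 3×81 + 1×246 + 5×146 + 5×58 = 243 + 246 + 730 + 290 = 1509
ΣP(Period 1)Q(Period 1) = 3×81 + 1×246 + 4×146 + 4×58 = 243 + 246 + 584 + 232 = 1305
link = 1509/1305 = 1.156322
Chained index = 100 × 0.943972 × 1.156322 = 109.1535

109.15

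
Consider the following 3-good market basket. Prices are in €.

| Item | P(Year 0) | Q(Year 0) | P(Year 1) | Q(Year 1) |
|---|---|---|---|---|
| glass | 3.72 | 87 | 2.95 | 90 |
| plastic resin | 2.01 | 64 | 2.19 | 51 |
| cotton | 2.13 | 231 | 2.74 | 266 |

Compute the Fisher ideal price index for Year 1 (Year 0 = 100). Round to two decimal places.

109.61

Laspeyres component (base-period weights):
ΣP(Year 1)Q(Year 0) = 2.95×87 + 2.19×64 + 2.74×231 = 256.65 + 140.16 + 632.94 = 1029.75
ΣP(Year 0)Q(Year 0) = 3.72×87 + 2.01×64 + 2.13×231 = 323.64 + 128.64 + 492.03 = 944.31
L = 1029.75 / 944.31 × 100 = 109.0479
Paasche component (current-period weights):
ΣP(Year 1)Q(Year 1) = 2.95×90 + 2.19×51 + 2.74×266 = 265.5 + 111.69 + 728.84 = 1106.03
ΣP(Year 0)Q(Year 1) = 3.72×90 + 2.01×51 + 2.13×266 = 334.8 + 102.51 + 566.58 = 1003.89
P = 1106.03 / 1003.89 × 100 = 110.1744
Fisher = √(L × P) = √(109.0479 × 110.1744) = 109.6097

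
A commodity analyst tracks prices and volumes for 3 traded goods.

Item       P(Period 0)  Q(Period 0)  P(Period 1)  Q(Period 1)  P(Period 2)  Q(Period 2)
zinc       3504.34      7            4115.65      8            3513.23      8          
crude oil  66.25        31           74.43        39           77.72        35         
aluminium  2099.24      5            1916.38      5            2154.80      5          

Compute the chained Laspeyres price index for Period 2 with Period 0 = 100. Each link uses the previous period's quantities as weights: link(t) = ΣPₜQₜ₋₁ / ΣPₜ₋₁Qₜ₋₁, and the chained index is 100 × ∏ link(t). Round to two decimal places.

Link Period 0→Period 1:
ΣP(Period 1)Q(Period 0) = 4115.65×7 + 74.43×31 + 1916.38×5 = 28809.55 + 2307.33 + 9581.9 = 40698.78
ΣP(Period 0)Q(Period 0) = 3504.34×7 + 66.25×31 + 2099.24×5 = 24530.38 + 2053.75 + 10496.2 = 37080.33
link = 40698.78/37080.33 = 1.097584
Link Period 1→Period 2:
ΣP(Period 2)Q(Period 1) = 3513.23×8 + 77.72×39 + 2154.80×5 = 28105.84 + 3031.08 + 10774 = 41910.92
ΣP(Period 1)Q(Period 1) = 4115.65×8 + 74.43×39 + 1916.38×5 = 32925.2 + 2902.77 + 9581.9 = 45409.87
link = 41910.92/45409.87 = 0.922947
Chained index = 100 × 1.097584 × 0.922947 = 101.3012

101.30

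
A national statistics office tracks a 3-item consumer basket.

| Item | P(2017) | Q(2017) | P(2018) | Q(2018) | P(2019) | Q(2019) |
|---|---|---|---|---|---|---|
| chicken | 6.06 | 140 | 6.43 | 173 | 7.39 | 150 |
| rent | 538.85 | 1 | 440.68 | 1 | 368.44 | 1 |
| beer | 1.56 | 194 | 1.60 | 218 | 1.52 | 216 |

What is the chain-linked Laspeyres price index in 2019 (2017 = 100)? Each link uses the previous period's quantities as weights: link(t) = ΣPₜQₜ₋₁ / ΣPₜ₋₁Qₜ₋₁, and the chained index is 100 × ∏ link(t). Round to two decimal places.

Link 2017→2018:
ΣP(2018)Q(2017) = 6.43×140 + 440.68×1 + 1.60×194 = 900.2 + 440.68 + 310.4 = 1651.28
ΣP(2017)Q(2017) = 6.06×140 + 538.85×1 + 1.56×194 = 848.4 + 538.85 + 302.64 = 1689.89
link = 1651.28/1689.89 = 0.977152
Link 2018→2019:
ΣP(2019)Q(2018) = 7.39×173 + 368.44×1 + 1.52×218 = 1278.47 + 368.44 + 331.36 = 1978.27
ΣP(2018)Q(2018) = 6.43×173 + 440.68×1 + 1.60×218 = 1112.39 + 440.68 + 348.8 = 1901.87
link = 1978.27/1901.87 = 1.040171
Chained index = 100 × 0.977152 × 1.040171 = 101.6406

101.64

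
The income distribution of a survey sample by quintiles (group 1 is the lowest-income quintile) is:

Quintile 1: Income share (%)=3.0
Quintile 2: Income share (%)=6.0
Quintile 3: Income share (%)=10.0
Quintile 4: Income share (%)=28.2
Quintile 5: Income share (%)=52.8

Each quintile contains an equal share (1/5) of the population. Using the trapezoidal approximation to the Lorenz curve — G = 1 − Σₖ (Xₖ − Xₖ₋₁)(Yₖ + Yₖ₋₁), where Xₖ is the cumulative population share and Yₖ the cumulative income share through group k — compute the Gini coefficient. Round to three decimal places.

Cumulative income shares Yₖ: 0.0300, 0.0900, 0.1900, 0.4720, 1.0000
Σ (Xₖ−Xₖ₋₁)(Yₖ+Yₖ₋₁) = (1/5)(0.0300+0.0000) + (1/5)(0.0900+0.0300) + (1/5)(0.1900+0.0900) + (1/5)(0.4720+0.1900) + (1/5)(1.0000+0.4720)
  = 0.0060 + 0.0240 + 0.0560 + 0.1324 + 0.2944 = 0.5128
G = 1 − 0.5128 = 0.4872

0.487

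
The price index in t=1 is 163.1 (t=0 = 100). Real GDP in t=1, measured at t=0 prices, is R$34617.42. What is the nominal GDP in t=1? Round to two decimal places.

56461.01

Nominal = Real × (Index/100) = 34617.42 × (163.1/100)
        = 34617.42 × 1.631 = 56461.0120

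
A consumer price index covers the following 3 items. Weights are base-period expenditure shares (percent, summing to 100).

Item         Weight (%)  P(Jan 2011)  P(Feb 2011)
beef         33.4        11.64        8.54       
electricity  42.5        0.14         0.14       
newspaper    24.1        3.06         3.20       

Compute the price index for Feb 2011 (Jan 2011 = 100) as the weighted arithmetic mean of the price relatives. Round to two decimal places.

92.21

beef: 33.4 × (8.54/11.64) = 33.4 × 0.733677 = 24.5048
electricity: 42.5 × (0.14/0.14) = 42.5 × 1.000000 = 42.5000
newspaper: 24.1 × (3.20/3.06) = 24.1 × 1.045752 = 25.2026
Index = Σ wᵢ·(p₁ᵢ/p₀ᵢ) = 24.5048 + 42.5000 + 25.2026 = 92.2074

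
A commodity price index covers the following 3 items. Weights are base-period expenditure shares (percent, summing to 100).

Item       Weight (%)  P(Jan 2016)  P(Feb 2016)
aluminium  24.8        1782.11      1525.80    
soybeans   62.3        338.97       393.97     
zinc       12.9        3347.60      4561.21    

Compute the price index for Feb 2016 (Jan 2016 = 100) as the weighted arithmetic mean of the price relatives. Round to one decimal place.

aluminium: 24.8 × (1525.80/1782.11) = 24.8 × 0.856176 = 21.2332
soybeans: 62.3 × (393.97/338.97) = 62.3 × 1.162256 = 72.4086
zinc: 12.9 × (4561.21/3347.60) = 12.9 × 1.362531 = 17.5767
Index = Σ wᵢ·(p₁ᵢ/p₀ᵢ) = 21.2332 + 72.4086 + 17.5767 = 111.2184

111.2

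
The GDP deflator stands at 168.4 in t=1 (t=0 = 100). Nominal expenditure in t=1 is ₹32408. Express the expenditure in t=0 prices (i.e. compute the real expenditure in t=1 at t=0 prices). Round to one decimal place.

19244.7

Real = Nominal ÷ (Index/100) = 32408 ÷ (168.4/100)
     = 32408 ÷ 1.684 = 19244.6556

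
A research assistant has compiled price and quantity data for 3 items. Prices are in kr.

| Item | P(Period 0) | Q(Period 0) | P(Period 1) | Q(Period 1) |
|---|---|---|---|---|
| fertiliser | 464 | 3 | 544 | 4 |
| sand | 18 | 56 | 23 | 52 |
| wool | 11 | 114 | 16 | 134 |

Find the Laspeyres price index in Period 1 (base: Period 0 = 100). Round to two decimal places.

Laspeyres price index uses base-period quantities as weights.
ΣP(Period 1)·Q(Period 0) = 544×3 + 23×56 + 16×114 = 1632 + 1288 + 1824 = 4744
ΣP(Period 0)·Q(Period 0) = 464×3 + 18×56 + 11×114 = 1392 + 1008 + 1254 = 3654
Index = 4744 / 3654 × 100 = 129.8303

129.83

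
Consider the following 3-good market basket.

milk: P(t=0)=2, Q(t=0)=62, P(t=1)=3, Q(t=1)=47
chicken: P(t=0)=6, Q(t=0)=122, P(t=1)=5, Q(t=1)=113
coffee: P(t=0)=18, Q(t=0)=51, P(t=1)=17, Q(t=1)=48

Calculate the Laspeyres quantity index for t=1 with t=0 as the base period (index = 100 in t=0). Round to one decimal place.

92.2

Laspeyres quantity index uses base-period prices as weights.
ΣP(t=0)·Q(t=1) = 2×47 + 6×113 + 18×48 = 94 + 678 + 864 = 1636
ΣP(t=0)·Q(t=0) = 2×62 + 6×122 + 18×51 = 124 + 732 + 918 = 1774
Index = 1636 / 1774 × 100 = 92.2210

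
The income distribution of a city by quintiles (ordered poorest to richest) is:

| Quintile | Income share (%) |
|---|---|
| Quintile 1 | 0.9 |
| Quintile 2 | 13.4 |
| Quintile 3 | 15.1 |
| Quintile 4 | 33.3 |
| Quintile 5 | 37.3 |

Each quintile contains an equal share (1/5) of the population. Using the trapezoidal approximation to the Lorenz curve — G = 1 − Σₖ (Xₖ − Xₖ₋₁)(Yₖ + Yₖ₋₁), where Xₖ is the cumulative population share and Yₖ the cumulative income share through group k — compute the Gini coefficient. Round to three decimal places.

Cumulative income shares Yₖ: 0.0090, 0.1430, 0.2940, 0.6270, 1.0000
Σ (Xₖ−Xₖ₋₁)(Yₖ+Yₖ₋₁) = (1/5)(0.0090+0.0000) + (1/5)(0.1430+0.0090) + (1/5)(0.2940+0.1430) + (1/5)(0.6270+0.2940) + (1/5)(1.0000+0.6270)
  = 0.0018 + 0.0304 + 0.0874 + 0.1842 + 0.3254 = 0.6292
G = 1 − 0.6292 = 0.3708

0.371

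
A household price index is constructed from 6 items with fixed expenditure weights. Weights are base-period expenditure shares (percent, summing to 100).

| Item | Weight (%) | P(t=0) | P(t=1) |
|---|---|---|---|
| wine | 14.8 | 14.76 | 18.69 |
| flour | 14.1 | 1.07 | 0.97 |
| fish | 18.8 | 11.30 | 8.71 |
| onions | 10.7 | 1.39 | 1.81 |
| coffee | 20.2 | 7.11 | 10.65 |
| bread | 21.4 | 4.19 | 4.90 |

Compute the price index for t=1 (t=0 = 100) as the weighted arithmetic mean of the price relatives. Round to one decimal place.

wine: 14.8 × (18.69/14.76) = 14.8 × 1.266260 = 18.7407
flour: 14.1 × (0.97/1.07) = 14.1 × 0.906542 = 12.7822
fish: 18.8 × (8.71/11.30) = 18.8 × 0.770796 = 14.4910
onions: 10.7 × (1.81/1.39) = 10.7 × 1.302158 = 13.9331
coffee: 20.2 × (10.65/7.11) = 20.2 × 1.497890 = 30.2574
bread: 21.4 × (4.90/4.19) = 21.4 × 1.169451 = 25.0263
Index = Σ wᵢ·(p₁ᵢ/p₀ᵢ) = 18.7407 + 12.7822 + 14.4910 + 13.9331 + 30.2574 + 25.0263 = 115.2306

115.2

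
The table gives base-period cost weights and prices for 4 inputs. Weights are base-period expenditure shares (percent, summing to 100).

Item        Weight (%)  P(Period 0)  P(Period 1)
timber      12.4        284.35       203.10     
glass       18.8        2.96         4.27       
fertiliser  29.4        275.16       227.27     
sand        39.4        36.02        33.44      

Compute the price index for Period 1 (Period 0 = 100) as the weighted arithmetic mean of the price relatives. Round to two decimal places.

timber: 12.4 × (203.10/284.35) = 12.4 × 0.714261 = 8.8568
glass: 18.8 × (4.27/2.96) = 18.8 × 1.442568 = 27.1203
fertiliser: 29.4 × (227.27/275.16) = 29.4 × 0.825956 = 24.2831
sand: 39.4 × (33.44/36.02) = 39.4 × 0.928373 = 36.5779
Index = Σ wᵢ·(p₁ᵢ/p₀ᵢ) = 8.8568 + 27.1203 + 24.2831 + 36.5779 = 96.8381

96.84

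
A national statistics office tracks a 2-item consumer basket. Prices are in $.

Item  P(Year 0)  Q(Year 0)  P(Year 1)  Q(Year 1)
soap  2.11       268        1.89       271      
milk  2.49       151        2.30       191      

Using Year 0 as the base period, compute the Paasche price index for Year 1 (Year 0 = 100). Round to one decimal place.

90.8

Paasche price index uses current-period quantities as weights.
ΣP(Year 1)·Q(Year 1) = 1.89×271 + 2.30×191 = 512.19 + 439.3 = 951.49
ΣP(Year 0)·Q(Year 1) = 2.11×271 + 2.49×191 = 571.81 + 475.59 = 1047.4
Index = 951.49 / 1047.4 × 100 = 90.8430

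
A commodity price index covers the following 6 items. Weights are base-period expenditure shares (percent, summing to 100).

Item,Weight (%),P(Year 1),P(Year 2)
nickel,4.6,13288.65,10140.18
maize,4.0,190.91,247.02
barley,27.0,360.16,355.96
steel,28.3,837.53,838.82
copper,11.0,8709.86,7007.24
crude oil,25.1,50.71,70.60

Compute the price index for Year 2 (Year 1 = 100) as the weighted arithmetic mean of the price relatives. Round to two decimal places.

107.51

nickel: 4.6 × (10140.18/13288.65) = 4.6 × 0.763071 = 3.5101
maize: 4.0 × (247.02/190.91) = 4.0 × 1.293908 = 5.1756
barley: 27.0 × (355.96/360.16) = 27.0 × 0.988339 = 26.6851
steel: 28.3 × (838.82/837.53) = 28.3 × 1.001540 = 28.3436
copper: 11.0 × (7007.24/8709.86) = 11.0 × 0.804518 = 8.8497
crude oil: 25.1 × (70.60/50.71) = 25.1 × 1.392230 = 34.9450
Index = Σ wᵢ·(p₁ᵢ/p₀ᵢ) = 3.5101 + 5.1756 + 26.6851 + 28.3436 + 8.8497 + 34.9450 = 107.5092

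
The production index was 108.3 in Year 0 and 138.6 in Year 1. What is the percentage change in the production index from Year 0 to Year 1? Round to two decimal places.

27.98%

Change = (138.6 − 108.3) / 108.3 × 100
       = 30.3 / 108.3 × 100 = 27.9778%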